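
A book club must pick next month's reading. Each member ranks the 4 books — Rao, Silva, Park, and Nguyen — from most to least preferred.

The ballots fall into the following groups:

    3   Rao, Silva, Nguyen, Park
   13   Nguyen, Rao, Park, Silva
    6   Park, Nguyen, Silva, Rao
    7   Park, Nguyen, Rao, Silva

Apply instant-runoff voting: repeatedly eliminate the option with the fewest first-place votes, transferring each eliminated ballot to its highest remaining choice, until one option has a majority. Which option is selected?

Nguyen

Round 1: Park 13, Nguyen 13, Rao 3, Silva 0. Silva has the fewest and is eliminated.
Round 2: Park 13, Nguyen 13, Rao 3. Rao has the fewest and is eliminated.
Round 3: Nguyen 16, Park 13. Nguyen has a majority.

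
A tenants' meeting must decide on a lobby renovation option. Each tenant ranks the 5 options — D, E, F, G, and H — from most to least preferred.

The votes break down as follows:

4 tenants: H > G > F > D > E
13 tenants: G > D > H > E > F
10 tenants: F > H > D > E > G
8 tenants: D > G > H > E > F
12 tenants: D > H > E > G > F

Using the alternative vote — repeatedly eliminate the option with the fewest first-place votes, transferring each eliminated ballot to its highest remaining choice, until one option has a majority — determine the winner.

D

Round 1: D 20, G 13, F 10, H 4, E 0. E has the fewest and is eliminated.
Round 2: D 20, G 13, F 10, H 4. H has the fewest and is eliminated.
Round 3: D 20, G 17, F 10. F has the fewest and is eliminated.
Round 4: D 30, G 17. D has a majority.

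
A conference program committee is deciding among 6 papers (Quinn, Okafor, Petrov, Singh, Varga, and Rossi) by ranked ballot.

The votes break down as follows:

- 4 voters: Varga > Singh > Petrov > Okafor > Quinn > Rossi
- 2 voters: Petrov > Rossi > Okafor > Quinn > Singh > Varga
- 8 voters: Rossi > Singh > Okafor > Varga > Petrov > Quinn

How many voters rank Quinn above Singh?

2

Ballots ranking Quinn above Singh: 2.
Ballots ranking Singh above Quinn: 4+8 = 12.
So 2 of 14 voters prefer Quinn to Singh.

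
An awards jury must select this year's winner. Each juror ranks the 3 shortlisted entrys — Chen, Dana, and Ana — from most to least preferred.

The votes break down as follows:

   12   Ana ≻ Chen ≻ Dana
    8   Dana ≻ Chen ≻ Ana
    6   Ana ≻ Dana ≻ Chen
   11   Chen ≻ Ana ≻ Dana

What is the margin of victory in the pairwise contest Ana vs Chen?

Ballots ranking Ana above Chen: 12+6 = 18.
Ballots ranking Chen above Ana: 8+11 = 19.
Chen wins 19–18, a margin of 1.

1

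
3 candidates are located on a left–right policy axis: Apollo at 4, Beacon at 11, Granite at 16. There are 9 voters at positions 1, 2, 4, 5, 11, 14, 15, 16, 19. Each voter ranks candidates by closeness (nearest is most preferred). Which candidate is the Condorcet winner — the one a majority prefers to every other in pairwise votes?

With single-peaked preferences on a line, the Condorcet winner is the candidate closest to the median voter.
The median voter (position 11) is closest to Beacon at 11.
Check: Beacon vs Apollo — voters closer to Beacon: 5 of 9.

Beacon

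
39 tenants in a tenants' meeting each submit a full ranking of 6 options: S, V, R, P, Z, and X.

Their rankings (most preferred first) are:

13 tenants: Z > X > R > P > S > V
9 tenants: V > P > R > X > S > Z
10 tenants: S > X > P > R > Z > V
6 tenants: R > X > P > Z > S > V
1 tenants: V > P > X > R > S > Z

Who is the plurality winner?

First-place vote totals:
  S: 10
  V: 10
  R: 6
  P: 0
  Z: 13
  X: 0
Z has the most first-place votes.

Z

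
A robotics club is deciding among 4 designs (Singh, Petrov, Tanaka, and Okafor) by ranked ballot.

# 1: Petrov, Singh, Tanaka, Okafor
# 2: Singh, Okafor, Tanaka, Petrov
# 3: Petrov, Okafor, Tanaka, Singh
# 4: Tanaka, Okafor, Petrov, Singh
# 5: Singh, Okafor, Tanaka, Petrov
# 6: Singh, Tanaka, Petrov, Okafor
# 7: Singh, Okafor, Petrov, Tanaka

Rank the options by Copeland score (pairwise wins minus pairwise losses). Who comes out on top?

Pairwise results:
  Singh vs Petrov: Singh wins 4–3.
  Singh vs Tanaka: Singh wins 5–2.
  Singh vs Okafor: Singh wins 5–2.
  Petrov vs Tanaka: Tanaka wins 4–3.
  Petrov vs Okafor: Okafor wins 4–3.
  Tanaka vs Okafor: Okafor wins 4–3.
Copeland scores (wins − losses):
  Singh: 3 − 0 = 3
  Petrov: 0 − 3 = -3
  Tanaka: 1 − 2 = -1
  Okafor: 2 − 1 = 1
Singh has the best Copeland score.

Singh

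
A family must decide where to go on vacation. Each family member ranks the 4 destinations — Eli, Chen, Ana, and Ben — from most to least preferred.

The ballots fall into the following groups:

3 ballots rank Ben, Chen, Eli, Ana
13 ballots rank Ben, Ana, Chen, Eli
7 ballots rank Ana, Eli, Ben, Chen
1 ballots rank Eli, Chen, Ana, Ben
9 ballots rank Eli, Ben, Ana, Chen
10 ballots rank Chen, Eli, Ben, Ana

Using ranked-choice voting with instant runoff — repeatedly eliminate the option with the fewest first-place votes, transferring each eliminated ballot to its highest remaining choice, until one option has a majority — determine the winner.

Round 1: Ben 16, Eli 10, Chen 10, Ana 7. Ana has the fewest and is eliminated.
Round 2: Eli 17, Ben 16, Chen 10. Chen has the fewest and is eliminated.
Round 3: Eli 27, Ben 16. Eli has a majority.

Eli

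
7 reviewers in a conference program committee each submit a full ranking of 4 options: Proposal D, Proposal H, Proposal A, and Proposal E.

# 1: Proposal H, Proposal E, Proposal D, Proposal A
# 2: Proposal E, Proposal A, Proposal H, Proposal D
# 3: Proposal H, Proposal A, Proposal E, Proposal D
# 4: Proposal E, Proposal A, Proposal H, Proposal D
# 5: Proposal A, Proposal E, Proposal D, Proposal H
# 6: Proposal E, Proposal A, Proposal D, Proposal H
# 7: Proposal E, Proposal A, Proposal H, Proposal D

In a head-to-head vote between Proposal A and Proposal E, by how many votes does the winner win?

3

Ballots ranking Proposal A above Proposal E: 2.
Ballots ranking Proposal E above Proposal A: 5.
Proposal E wins 5–2, a margin of 3.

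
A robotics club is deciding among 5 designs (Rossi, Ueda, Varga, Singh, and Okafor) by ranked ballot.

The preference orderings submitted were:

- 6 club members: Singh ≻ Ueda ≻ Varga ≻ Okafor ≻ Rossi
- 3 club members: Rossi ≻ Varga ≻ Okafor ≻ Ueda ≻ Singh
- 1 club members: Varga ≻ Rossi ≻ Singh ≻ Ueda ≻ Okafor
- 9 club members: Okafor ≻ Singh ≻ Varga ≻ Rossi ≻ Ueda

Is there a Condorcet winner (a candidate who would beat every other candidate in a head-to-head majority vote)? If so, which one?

No Condorcet winner

Head-to-head results (19 voters total):
Rossi vs Ueda: Rossi wins 13–6.
Rossi vs Varga: Varga wins 16–3.
Rossi vs Singh: Singh wins 15–4.
Rossi vs Okafor: Okafor wins 15–4.
Ueda vs Varga: Varga wins 13–6.
Ueda vs Singh: Singh wins 16–3.
Ueda vs Okafor: Okafor wins 12–7.
Varga vs Singh: Singh wins 15–4.
Varga vs Okafor: Varga wins 10–9.
Singh vs Okafor: Okafor wins 12–7.
No candidate beats all others: Varga beats Okafor beats Singh beats Varga, a majority cycle.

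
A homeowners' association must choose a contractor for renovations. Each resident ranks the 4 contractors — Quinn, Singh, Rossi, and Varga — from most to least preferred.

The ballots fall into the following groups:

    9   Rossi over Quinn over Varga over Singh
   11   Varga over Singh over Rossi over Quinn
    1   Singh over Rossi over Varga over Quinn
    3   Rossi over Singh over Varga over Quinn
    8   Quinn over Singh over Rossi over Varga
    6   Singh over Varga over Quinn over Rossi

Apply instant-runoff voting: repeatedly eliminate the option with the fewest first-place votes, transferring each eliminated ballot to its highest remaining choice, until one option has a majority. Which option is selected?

Rossi

Round 1: Rossi 12, Varga 11, Quinn 8, Singh 7. Singh has the fewest and is eliminated.
Round 2: Varga 17, Rossi 13, Quinn 8. Quinn has the fewest and is eliminated.
Round 3: Rossi 21, Varga 17. Rossi has a majority.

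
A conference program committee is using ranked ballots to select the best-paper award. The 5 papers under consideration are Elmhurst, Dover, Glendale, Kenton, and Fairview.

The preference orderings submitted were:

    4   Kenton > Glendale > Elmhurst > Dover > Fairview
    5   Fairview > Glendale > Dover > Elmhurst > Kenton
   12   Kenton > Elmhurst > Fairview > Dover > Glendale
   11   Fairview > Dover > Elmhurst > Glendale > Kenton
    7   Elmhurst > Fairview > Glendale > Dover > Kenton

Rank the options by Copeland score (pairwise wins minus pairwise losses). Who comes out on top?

Pairwise results:
  Elmhurst vs Dover: Elmhurst wins 23–16.
  Elmhurst vs Glendale: Elmhurst wins 30–9.
  Elmhurst vs Kenton: Elmhurst wins 23–16.
  Elmhurst vs Fairview: Elmhurst wins 23–16.
  Dover vs Glendale: Dover wins 23–16.
  Dover vs Kenton: Dover wins 23–16.
  Dover vs Fairview: Fairview wins 35–4.
  Glendale vs Kenton: Glendale wins 23–16.
  Glendale vs Fairview: Fairview wins 35–4.
  Kenton vs Fairview: Fairview wins 23–16.
Copeland scores (wins − losses):
  Elmhurst: 4 − 0 = 4
  Dover: 2 − 2 = 0
  Glendale: 1 − 3 = -2
  Kenton: 0 − 4 = -4
  Fairview: 3 − 1 = 2
Elmhurst has the best Copeland score.

Elmhurst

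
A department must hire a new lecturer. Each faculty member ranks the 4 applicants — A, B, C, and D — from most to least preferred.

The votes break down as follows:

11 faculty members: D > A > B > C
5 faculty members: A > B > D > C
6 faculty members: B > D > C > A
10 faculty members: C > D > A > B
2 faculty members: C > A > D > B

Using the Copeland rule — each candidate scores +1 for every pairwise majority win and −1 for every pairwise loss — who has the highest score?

Pairwise results:
  A vs B: A wins 28–6.
  A vs C: C wins 18–16.
  A vs D: D wins 27–7.
  B vs C: B wins 22–12.
  B vs D: D wins 23–11.
  C vs D: D wins 22–12.
Copeland scores (wins − losses):
  A: 1 − 2 = -1
  B: 1 − 2 = -1
  C: 1 − 2 = -1
  D: 3 − 0 = 3
D has the best Copeland score.

D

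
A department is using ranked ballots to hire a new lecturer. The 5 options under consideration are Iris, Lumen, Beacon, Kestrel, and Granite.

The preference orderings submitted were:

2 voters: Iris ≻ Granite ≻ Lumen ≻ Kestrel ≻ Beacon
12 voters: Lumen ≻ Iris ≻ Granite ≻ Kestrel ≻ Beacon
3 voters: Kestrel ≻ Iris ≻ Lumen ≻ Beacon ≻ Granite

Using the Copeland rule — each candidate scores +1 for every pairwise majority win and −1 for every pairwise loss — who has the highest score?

Pairwise results:
  Iris vs Lumen: Lumen wins 12–5.
  Iris vs Beacon: Iris wins 17–0.
  Iris vs Kestrel: Iris wins 14–3.
  Iris vs Granite: Iris wins 17–0.
  Lumen vs Beacon: Lumen wins 17–0.
  Lumen vs Kestrel: Lumen wins 14–3.
  Lumen vs Granite: Lumen wins 15–2.
  Beacon vs Kestrel: Kestrel wins 17–0.
  Beacon vs Granite: Granite wins 14–3.
  Kestrel vs Granite: Granite wins 14–3.
Copeland scores (wins − losses):
  Iris: 3 − 1 = 2
  Lumen: 4 − 0 = 4
  Beacon: 0 − 4 = -4
  Kestrel: 1 − 3 = -2
  Granite: 2 − 2 = 0
Lumen has the best Copeland score.

Lumen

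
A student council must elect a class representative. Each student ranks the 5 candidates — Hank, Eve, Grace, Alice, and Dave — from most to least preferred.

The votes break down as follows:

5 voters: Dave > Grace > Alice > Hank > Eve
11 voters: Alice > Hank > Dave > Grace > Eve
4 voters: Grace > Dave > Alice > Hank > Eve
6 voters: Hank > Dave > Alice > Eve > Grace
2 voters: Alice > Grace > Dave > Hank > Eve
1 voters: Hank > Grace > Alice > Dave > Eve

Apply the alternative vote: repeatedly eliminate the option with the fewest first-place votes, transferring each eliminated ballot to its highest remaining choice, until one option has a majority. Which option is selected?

Dave

Round 1: Alice 13, Hank 7, Dave 5, Grace 4, Eve 0. Eve has the fewest and is eliminated.
Round 2: Alice 13, Hank 7, Dave 5, Grace 4. Grace has the fewest and is eliminated.
Round 3: Alice 13, Dave 9, Hank 7. Hank has the fewest and is eliminated.
Round 4: Dave 15, Alice 14. Dave has a majority.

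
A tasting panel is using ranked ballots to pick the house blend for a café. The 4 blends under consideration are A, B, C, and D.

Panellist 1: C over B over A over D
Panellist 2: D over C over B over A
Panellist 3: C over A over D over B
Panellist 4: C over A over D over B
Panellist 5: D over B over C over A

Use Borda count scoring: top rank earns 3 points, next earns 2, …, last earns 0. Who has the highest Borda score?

Borda scores:
  A: 1 + 0 + 2 + 2 + 0 = 5
  B: 2 + 1 + 0 + 0 + 2 = 5
  C: 3 + 2 + 3 + 3 + 1 = 12
  D: 0 + 3 + 1 + 1 + 3 = 8
C has the highest total.

C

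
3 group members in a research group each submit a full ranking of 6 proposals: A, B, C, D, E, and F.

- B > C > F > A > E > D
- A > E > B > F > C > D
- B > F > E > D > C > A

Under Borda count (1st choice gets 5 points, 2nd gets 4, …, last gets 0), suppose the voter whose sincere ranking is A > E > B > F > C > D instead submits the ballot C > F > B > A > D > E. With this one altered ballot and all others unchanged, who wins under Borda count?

B

Borda totals with the altered ballot: A 4, B 13, C 10, D 3, E 4, F 11.
The winner is unchanged: still B.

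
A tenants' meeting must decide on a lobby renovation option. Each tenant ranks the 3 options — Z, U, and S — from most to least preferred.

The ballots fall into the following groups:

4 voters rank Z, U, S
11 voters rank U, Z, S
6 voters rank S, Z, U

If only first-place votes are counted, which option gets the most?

First-place vote totals:
  Z: 4
  U: 11
  S: 6
U has the most first-place votes.

U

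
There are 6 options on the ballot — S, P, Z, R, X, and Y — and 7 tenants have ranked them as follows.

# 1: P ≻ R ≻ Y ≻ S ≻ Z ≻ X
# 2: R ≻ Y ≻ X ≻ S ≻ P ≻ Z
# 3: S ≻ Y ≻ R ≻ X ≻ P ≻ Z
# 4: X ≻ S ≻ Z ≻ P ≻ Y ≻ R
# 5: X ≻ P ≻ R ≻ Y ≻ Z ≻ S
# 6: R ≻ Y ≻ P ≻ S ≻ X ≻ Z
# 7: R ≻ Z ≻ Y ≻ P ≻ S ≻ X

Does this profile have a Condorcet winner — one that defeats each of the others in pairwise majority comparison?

Yes

Head-to-head results (7 voters total):
S vs P: P wins 4–3.
S vs Z: S wins 5–2.
S vs R: R wins 5–2.
S vs X: S wins 4–3.
S vs Y: Y wins 5–2.
P vs Z: P wins 5–2.
P vs R: R wins 4–3.
P vs X: X wins 4–3.
P vs Y: Y wins 4–3.
Z vs R: R wins 6–1.
Z vs X: X wins 5–2.
Z vs Y: Y wins 5–2.
R vs X: R wins 5–2.
R vs Y: R wins 5–2.
X vs Y: Y wins 5–2.
R beats each rival — S (5–2), P (4–3), Z (6–1), X (5–2), Y (5–2) — so R is the Condorcet winner.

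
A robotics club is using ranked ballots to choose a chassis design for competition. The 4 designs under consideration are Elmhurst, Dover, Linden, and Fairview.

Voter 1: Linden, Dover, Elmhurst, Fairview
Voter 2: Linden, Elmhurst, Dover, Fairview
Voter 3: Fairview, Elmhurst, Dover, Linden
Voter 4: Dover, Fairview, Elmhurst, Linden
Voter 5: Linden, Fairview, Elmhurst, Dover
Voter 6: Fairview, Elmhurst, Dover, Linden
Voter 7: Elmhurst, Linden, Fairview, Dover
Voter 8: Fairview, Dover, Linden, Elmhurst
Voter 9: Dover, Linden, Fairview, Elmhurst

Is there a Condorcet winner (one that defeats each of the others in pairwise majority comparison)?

No

Head-to-head results (9 voters total):
Elmhurst vs Dover: Elmhurst wins 5–4.
Elmhurst vs Linden: Linden wins 5–4.
Elmhurst vs Fairview: Fairview wins 6–3.
Dover vs Linden: Dover wins 5–4.
Dover vs Fairview: Fairview wins 5–4.
Linden vs Fairview: Linden wins 5–4.
No candidate beats all others: Elmhurst beats Dover beats Linden beats Elmhurst, a majority cycle.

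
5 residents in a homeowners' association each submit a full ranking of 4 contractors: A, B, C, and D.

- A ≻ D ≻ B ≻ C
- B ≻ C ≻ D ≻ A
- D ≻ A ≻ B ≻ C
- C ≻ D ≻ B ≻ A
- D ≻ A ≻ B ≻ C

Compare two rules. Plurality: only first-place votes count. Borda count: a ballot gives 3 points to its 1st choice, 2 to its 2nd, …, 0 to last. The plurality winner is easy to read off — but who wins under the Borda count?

Plurality first-place counts: A 1, B 1, C 1, D 2 → D.
Borda totals: A 7, B 7, C 5, D 11 → D.

D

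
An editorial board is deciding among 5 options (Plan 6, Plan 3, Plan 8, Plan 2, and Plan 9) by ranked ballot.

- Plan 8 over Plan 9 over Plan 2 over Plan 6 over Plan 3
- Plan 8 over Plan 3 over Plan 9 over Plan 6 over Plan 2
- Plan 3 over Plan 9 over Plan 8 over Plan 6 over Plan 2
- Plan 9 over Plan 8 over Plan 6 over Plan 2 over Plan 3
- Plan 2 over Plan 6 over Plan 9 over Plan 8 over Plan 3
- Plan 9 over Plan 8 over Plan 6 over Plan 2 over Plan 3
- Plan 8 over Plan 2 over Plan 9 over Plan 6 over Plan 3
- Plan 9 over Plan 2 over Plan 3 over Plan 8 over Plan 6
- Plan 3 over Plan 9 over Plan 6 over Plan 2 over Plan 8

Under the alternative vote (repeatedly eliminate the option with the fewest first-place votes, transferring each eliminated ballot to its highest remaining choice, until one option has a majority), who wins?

Plan 9

Round 1: Plan 8 3, Plan 9 3, Plan 3 2, Plan 2 1, Plan 6 0. Plan 6 has the fewest and is eliminated.
Round 2: Plan 8 3, Plan 9 3, Plan 3 2, Plan 2 1. Plan 2 has the fewest and is eliminated.
Round 3: Plan 9 4, Plan 8 3, Plan 3 2. Plan 3 has the fewest and is eliminated.
Round 4: Plan 9 6, Plan 8 3. Plan 9 has a majority.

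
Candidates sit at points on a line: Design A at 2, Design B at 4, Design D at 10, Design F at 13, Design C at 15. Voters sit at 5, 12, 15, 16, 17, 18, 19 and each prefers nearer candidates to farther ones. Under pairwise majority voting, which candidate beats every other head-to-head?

With single-peaked preferences on a line, the Condorcet winner is the candidate closest to the median voter.
The median voter (position 16) is closest to Design C at 15.
Check: Design C vs Design A — voters closer to Design C: 6 of 7.

Design C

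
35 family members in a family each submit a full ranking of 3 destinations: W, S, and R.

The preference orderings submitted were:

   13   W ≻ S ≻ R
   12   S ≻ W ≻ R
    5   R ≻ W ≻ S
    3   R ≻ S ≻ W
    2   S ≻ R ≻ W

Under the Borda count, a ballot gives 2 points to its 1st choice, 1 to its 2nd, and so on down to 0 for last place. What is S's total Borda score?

Borda scores:
  W: 13·2 + 12·1 + 5·1 + 3·0 + 2·0 = 43
  S: 13·1 + 12·2 + 5·0 + 3·1 + 2·2 = 44
  R: 13·0 + 12·0 + 5·2 + 3·2 + 2·1 = 18

44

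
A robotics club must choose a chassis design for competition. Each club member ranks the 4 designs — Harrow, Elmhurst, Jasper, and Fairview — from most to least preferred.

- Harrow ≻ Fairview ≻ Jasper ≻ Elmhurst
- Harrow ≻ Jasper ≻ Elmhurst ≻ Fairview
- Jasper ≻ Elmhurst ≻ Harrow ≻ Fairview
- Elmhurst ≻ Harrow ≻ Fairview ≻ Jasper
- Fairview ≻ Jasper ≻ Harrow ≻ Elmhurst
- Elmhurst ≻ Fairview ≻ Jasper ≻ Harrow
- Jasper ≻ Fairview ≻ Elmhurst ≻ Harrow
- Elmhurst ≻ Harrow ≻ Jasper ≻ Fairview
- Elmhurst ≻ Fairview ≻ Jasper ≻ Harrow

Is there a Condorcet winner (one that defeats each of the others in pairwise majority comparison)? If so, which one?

Head-to-head results (9 voters total):
Harrow vs Elmhurst: Elmhurst wins 6–3.
Harrow vs Jasper: Jasper wins 5–4.
Harrow vs Fairview: Harrow wins 5–4.
Elmhurst vs Jasper: Jasper wins 5–4.
Elmhurst vs Fairview: Elmhurst wins 6–3.
Jasper vs Fairview: Fairview wins 5–4.
No candidate beats all others: Harrow beats Fairview beats Jasper beats Harrow, a majority cycle.

None — there is no Condorcet winner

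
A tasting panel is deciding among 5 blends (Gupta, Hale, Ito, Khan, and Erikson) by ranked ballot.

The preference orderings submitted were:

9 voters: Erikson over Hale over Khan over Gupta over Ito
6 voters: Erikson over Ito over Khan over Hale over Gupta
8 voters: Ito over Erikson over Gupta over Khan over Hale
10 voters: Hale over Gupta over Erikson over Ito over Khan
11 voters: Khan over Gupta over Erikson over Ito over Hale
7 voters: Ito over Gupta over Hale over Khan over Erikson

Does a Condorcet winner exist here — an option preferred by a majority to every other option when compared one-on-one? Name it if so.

Head-to-head results (51 voters total):
Gupta vs Hale: Gupta wins 26–25.
Gupta vs Ito: Gupta wins 30–21.
Gupta vs Khan: Khan wins 26–25.
Gupta vs Erikson: Gupta wins 28–23.
Hale vs Ito: Ito wins 32–19.
Hale vs Khan: Hale wins 26–25.
Hale vs Erikson: Erikson wins 34–17.
Ito vs Khan: Ito wins 31–20.
Ito vs Erikson: Erikson wins 36–15.
Khan vs Erikson: Erikson wins 33–18.
No candidate beats all others: Gupta beats Hale beats Khan beats Gupta, a majority cycle.

There is no Condorcet winner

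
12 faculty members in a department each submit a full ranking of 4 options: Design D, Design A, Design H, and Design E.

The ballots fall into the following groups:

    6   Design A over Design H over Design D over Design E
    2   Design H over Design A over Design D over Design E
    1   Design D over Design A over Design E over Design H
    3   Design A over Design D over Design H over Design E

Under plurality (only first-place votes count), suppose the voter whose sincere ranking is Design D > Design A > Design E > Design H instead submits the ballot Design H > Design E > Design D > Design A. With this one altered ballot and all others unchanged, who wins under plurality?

Design A

First-place totals with the altered ballot: Design D 0, Design A 9, Design H 3, Design E 0.
The winner is unchanged: still Design A.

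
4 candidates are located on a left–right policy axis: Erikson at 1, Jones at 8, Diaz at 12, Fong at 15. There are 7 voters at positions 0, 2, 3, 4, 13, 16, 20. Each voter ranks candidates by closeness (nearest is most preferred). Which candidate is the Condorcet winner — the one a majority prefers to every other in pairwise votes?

With single-peaked preferences on a line, the Condorcet winner is the candidate closest to the median voter.
The median voter (position 4) is closest to Erikson at 1.
Check: Erikson vs Diaz — voters closer to Erikson: 4 of 7.

Erikson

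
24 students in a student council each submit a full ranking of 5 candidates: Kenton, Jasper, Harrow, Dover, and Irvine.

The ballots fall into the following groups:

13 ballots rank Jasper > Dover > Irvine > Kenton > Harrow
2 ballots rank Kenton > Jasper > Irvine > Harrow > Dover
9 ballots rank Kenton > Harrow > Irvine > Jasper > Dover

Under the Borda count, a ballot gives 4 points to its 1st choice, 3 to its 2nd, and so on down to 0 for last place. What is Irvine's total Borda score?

48

Borda scores:
  Kenton: 13·1 + 2·4 + 9·4 = 57
  Jasper: 13·4 + 2·3 + 9·1 = 67
  Harrow: 13·0 + 2·1 + 9·3 = 29
  Dover: 13·3 + 2·0 + 9·0 = 39
  Irvine: 13·2 + 2·2 + 9·2 = 48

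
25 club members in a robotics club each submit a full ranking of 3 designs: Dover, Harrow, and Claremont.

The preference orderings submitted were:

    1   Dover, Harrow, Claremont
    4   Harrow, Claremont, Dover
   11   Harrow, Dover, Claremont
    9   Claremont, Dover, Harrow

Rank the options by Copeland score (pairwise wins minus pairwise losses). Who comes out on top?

Harrow

Pairwise results:
  Dover vs Harrow: Harrow wins 15–10.
  Dover vs Claremont: Claremont wins 13–12.
  Harrow vs Claremont: Harrow wins 16–9.
Copeland scores (wins − losses):
  Dover: 0 − 2 = -2
  Harrow: 2 − 0 = 2
  Claremont: 1 − 1 = 0
Harrow has the best Copeland score.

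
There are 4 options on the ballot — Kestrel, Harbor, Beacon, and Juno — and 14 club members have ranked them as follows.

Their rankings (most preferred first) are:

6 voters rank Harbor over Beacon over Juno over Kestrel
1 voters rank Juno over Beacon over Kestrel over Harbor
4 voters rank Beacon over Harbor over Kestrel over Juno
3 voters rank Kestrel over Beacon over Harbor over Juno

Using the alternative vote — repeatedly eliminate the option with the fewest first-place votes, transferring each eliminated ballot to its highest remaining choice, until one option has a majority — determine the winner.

Beacon

Round 1: Harbor 6, Beacon 4, Kestrel 3, Juno 1. Juno has the fewest and is eliminated.
Round 2: Harbor 6, Beacon 5, Kestrel 3. Kestrel has the fewest and is eliminated.
Round 3: Beacon 8, Harbor 6. Beacon has a majority.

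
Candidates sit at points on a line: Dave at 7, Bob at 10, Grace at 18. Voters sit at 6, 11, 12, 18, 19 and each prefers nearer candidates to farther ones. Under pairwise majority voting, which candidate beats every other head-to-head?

Bob

With single-peaked preferences on a line, the Condorcet winner is the candidate closest to the median voter.
The median voter (position 12) is closest to Bob at 10.
Check: Bob vs Dave — voters closer to Bob: 4 of 5.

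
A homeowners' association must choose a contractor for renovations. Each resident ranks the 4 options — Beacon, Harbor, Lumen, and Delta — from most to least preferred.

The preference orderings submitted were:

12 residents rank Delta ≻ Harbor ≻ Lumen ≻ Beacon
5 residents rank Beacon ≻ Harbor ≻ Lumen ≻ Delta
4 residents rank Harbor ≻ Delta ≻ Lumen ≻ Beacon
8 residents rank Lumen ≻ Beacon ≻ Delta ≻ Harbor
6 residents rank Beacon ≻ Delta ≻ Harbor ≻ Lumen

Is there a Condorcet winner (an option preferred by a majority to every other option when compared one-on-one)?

Head-to-head results (35 voters total):
Beacon vs Harbor: Beacon wins 19–16.
Beacon vs Lumen: Lumen wins 24–11.
Beacon vs Delta: Beacon wins 19–16.
Harbor vs Lumen: Harbor wins 27–8.
Harbor vs Delta: Delta wins 26–9.
Lumen vs Delta: Delta wins 22–13.
No candidate beats all others: Beacon beats Harbor beats Lumen beats Beacon, a majority cycle.

No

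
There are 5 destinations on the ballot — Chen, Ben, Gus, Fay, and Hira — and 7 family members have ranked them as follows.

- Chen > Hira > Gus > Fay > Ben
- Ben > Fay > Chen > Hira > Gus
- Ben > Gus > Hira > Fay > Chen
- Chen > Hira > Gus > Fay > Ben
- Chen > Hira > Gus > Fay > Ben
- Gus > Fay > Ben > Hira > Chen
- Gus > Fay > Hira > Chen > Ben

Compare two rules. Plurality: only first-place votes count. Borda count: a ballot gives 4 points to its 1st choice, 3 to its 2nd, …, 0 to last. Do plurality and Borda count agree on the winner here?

Plurality first-place counts: Chen 3, Ben 2, Gus 2, Fay 0, Hira 0 → Chen.
Borda totals: Chen 15, Ben 10, Gus 17, Fay 13, Hira 15 → Gus.
The two rules disagree: plurality picks Chen, Borda picks Gus.

No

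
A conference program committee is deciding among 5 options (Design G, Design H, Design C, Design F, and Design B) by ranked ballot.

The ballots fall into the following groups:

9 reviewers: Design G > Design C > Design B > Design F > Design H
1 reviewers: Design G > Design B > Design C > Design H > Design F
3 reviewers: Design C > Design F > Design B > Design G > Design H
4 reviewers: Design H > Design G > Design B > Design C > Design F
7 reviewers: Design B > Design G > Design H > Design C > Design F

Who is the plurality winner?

Design G

First-place vote totals:
  Design G: 10
  Design H: 4
  Design C: 3
  Design F: 0
  Design B: 7
Design G has the most first-place votes.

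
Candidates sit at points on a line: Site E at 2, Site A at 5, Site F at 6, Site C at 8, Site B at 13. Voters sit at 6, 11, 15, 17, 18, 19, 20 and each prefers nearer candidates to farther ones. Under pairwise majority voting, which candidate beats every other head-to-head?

Site B

With single-peaked preferences on a line, the Condorcet winner is the candidate closest to the median voter.
The median voter (position 17) is closest to Site B at 13.
Check: Site B vs Site F — voters closer to Site B: 6 of 7.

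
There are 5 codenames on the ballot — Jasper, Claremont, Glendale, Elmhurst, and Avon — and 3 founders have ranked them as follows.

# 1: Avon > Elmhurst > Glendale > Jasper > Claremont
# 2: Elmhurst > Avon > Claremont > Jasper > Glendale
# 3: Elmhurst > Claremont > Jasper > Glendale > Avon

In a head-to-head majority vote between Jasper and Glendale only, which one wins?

Ballots ranking Jasper above Glendale: 2.
Ballots ranking Glendale above Jasper: 1.
Jasper wins the head-to-head, 2–1.

Jasper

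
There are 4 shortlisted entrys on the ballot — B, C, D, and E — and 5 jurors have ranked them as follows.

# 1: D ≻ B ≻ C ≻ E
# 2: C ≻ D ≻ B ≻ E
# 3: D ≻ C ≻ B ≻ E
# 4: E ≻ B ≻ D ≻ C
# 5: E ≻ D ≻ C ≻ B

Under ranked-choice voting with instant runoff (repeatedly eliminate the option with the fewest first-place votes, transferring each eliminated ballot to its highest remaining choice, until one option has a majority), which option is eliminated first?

B

Round 1: D 2, E 2, C 1, B 0. B has the fewest and is eliminated.
Round 2: D 2, E 2, C 1. C has the fewest and is eliminated.
Round 3: D 3, E 2. D has a majority.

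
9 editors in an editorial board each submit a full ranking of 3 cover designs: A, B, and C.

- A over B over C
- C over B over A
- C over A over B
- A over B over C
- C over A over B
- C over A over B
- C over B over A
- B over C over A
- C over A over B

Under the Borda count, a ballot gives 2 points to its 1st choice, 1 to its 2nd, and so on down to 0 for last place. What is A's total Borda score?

Borda scores:
  A: 2 + 0 + 1 + 2 + 1 + 1 + 0 + 0 + 1 = 8
  B: 1 + 1 + 0 + 1 + 0 + 0 + 1 + 2 + 0 = 6
  C: 0 + 2 + 2 + 0 + 2 + 2 + 2 + 1 + 2 = 13

8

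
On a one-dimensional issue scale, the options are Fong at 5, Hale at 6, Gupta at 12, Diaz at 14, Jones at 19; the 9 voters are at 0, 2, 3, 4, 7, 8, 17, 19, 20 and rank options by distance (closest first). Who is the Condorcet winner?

Hale

With single-peaked preferences on a line, the Condorcet winner is the candidate closest to the median voter.
The median voter (position 7) is closest to Hale at 6.
Check: Hale vs Fong — voters closer to Hale: 5 of 9.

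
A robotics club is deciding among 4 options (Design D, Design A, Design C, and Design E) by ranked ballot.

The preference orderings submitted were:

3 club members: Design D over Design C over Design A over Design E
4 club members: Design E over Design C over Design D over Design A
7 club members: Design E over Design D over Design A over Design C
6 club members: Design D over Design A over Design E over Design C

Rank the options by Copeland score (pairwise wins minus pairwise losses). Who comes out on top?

Pairwise results:
  Design D vs Design A: Design D wins 20–0.
  Design D vs Design C: Design D wins 16–4.
  Design D vs Design E: Design E wins 11–9.
  Design A vs Design C: Design A wins 13–7.
  Design A vs Design E: Design E wins 11–9.
  Design C vs Design E: Design E wins 17–3.
Copeland scores (wins − losses):
  Design D: 2 − 1 = 1
  Design A: 1 − 2 = -1
  Design C: 0 − 3 = -3
  Design E: 3 − 0 = 3
Design E has the best Copeland score.

Design E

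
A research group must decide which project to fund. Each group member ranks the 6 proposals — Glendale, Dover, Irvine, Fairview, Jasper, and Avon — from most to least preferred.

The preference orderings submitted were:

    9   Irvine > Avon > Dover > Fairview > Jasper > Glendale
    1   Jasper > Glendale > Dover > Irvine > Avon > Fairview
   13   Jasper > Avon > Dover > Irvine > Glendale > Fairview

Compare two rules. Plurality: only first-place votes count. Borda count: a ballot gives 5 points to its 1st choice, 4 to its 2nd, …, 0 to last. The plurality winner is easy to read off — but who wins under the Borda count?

Plurality first-place counts: Glendale 0, Dover 0, Irvine 9, Fairview 0, Jasper 14, Avon 0 → Jasper.
Borda totals: Glendale 17, Dover 69, Irvine 73, Fairview 18, Jasper 79, Avon 89 → Avon.

Avon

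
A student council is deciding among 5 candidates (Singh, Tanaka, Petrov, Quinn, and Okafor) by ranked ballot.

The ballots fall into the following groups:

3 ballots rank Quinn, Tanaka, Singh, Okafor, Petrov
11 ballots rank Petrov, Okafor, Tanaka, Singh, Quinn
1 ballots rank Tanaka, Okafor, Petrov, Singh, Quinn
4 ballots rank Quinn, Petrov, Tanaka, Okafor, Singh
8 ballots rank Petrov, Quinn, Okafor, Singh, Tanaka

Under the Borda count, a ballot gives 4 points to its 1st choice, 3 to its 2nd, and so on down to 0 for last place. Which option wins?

Petrov

Borda scores:
  Singh: 3·2 + 11·1 + 1 + 4·0 + 8·1 = 26
  Tanaka: 3·3 + 11·2 + 4 + 4·2 + 8·0 = 43
  Petrov: 3·0 + 11·4 + 2 + 4·3 + 8·4 = 90
  Quinn: 3·4 + 11·0 + 0 + 4·4 + 8·3 = 52
  Okafor: 3·1 + 11·3 + 3 + 4·1 + 8·2 = 59
Petrov has the highest total.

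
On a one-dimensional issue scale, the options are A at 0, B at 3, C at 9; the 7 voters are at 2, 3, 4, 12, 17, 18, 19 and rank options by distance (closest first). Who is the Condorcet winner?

C

With single-peaked preferences on a line, the Condorcet winner is the candidate closest to the median voter.
The median voter (position 12) is closest to C at 9.
Check: C vs A — voters closer to C: 4 of 7.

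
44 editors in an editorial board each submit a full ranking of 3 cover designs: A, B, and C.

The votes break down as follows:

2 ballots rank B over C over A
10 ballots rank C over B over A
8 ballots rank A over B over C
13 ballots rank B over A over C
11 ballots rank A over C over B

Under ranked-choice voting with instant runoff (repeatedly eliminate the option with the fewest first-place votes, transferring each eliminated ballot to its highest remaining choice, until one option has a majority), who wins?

B

Round 1: A 19, B 15, C 10. C has the fewest and is eliminated.
Round 2: B 25, A 19. B has a majority.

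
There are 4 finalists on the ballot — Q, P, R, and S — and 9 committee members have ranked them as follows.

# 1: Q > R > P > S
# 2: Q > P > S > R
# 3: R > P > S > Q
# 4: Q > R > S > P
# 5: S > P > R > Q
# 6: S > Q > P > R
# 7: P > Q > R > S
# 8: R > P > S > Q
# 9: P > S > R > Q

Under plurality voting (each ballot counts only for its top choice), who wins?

First-place vote totals:
  Q: 3
  P: 2
  R: 2
  S: 2
Q has the most first-place votes.

Q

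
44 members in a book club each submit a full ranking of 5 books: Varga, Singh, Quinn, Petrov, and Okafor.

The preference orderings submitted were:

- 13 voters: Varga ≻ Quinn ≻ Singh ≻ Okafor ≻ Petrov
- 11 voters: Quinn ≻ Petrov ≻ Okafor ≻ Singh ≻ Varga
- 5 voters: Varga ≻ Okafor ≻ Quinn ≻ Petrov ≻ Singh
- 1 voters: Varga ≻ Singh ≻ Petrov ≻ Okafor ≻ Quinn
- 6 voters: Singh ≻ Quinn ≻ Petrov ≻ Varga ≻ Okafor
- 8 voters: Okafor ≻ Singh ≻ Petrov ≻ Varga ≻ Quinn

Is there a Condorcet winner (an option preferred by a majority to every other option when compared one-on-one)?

No

Head-to-head results (44 voters total):
Varga vs Singh: Singh wins 25–19.
Varga vs Quinn: Varga wins 27–17.
Varga vs Petrov: Petrov wins 25–19.
Varga vs Okafor: Varga wins 25–19.
Singh vs Quinn: Quinn wins 29–15.
Singh vs Petrov: Singh wins 28–16.
Singh vs Okafor: Okafor wins 24–20.
Quinn vs Petrov: Quinn wins 35–9.
Quinn vs Okafor: Quinn wins 30–14.
Petrov vs Okafor: Okafor wins 26–18.
No candidate beats all others: Varga beats Quinn beats Singh beats Varga, a majority cycle.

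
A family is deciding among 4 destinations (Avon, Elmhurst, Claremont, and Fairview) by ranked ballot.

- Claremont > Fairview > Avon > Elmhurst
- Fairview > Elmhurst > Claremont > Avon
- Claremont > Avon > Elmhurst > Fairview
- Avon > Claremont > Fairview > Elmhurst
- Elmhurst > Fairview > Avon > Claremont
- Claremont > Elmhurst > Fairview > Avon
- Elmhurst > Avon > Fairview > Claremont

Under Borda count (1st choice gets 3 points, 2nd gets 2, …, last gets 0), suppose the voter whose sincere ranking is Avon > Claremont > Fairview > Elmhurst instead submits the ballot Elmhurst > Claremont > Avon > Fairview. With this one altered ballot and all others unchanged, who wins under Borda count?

Borda totals with the altered ballot: Avon 7, Elmhurst 14, Claremont 12, Fairview 9.
The switch changes the winner from Claremont to Elmhurst.

Elmhurst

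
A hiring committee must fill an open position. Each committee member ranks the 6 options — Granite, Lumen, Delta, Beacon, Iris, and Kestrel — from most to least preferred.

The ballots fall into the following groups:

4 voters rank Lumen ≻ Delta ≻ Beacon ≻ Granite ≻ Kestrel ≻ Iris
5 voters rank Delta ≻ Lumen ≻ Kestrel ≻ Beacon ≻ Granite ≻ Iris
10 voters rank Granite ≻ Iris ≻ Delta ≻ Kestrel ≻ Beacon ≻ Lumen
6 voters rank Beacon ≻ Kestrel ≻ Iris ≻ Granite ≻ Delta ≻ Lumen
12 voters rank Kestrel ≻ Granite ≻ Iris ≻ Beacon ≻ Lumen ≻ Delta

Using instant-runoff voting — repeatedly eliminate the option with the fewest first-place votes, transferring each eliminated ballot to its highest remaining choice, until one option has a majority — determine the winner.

Kestrel

Round 1: Kestrel 12, Granite 10, Beacon 6, Delta 5, Lumen 4, Iris 0. Iris has the fewest and is eliminated.
Round 2: Kestrel 12, Granite 10, Beacon 6, Delta 5, Lumen 4. Lumen has the fewest and is eliminated.
Round 3: Kestrel 12, Granite 10, Delta 9, Beacon 6. Beacon has the fewest and is eliminated.
Round 4: Kestrel 18, Granite 10, Delta 9. Delta has the fewest and is eliminated.
Round 5: Kestrel 23, Granite 14. Kestrel has a majority.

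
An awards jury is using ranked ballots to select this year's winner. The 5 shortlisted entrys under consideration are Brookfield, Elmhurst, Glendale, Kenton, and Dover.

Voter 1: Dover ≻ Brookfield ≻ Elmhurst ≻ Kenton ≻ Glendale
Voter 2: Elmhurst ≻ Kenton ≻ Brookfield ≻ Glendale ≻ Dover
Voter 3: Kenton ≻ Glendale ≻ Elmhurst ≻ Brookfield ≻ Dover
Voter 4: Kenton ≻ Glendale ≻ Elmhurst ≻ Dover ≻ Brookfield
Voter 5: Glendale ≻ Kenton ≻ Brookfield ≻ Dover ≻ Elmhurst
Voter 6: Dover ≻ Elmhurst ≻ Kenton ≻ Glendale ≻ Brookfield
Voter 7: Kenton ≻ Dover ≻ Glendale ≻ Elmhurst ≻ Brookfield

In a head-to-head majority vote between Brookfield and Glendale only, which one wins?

Ballots ranking Brookfield above Glendale: 2.
Ballots ranking Glendale above Brookfield: 5.
Glendale wins the head-to-head, 5–2.

Glendale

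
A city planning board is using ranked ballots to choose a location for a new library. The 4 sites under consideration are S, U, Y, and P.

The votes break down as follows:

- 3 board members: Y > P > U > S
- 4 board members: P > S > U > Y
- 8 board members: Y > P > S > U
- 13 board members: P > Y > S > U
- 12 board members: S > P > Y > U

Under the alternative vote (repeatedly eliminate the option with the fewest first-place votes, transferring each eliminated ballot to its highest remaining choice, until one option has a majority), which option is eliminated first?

U

Round 1: P 17, S 12, Y 11, U 0. U has the fewest and is eliminated.
Round 2: P 17, S 12, Y 11. Y has the fewest and is eliminated.
Round 3: P 28, S 12. P has a majority.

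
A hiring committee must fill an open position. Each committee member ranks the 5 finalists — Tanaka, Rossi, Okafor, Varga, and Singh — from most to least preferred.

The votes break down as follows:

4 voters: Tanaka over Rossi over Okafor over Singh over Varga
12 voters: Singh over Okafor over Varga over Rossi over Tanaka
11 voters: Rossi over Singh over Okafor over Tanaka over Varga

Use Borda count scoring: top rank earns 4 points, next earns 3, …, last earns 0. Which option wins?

Borda scores:
  Tanaka: 4·4 + 12·0 + 11·1 = 27
  Rossi: 4·3 + 12·1 + 11·4 = 68
  Okafor: 4·2 + 12·3 + 11·2 = 66
  Varga: 4·0 + 12·2 + 11·0 = 24
  Singh: 4·1 + 12·4 + 11·3 = 85
Singh has the highest total.

Singh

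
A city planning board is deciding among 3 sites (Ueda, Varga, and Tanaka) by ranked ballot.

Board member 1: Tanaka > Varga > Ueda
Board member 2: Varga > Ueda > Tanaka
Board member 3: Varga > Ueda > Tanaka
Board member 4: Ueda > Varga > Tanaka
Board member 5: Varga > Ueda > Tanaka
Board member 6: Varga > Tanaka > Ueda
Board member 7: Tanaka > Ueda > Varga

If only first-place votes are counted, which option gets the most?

First-place vote totals:
  Ueda: 1
  Varga: 4
  Tanaka: 2
Varga has the most first-place votes.

Varga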